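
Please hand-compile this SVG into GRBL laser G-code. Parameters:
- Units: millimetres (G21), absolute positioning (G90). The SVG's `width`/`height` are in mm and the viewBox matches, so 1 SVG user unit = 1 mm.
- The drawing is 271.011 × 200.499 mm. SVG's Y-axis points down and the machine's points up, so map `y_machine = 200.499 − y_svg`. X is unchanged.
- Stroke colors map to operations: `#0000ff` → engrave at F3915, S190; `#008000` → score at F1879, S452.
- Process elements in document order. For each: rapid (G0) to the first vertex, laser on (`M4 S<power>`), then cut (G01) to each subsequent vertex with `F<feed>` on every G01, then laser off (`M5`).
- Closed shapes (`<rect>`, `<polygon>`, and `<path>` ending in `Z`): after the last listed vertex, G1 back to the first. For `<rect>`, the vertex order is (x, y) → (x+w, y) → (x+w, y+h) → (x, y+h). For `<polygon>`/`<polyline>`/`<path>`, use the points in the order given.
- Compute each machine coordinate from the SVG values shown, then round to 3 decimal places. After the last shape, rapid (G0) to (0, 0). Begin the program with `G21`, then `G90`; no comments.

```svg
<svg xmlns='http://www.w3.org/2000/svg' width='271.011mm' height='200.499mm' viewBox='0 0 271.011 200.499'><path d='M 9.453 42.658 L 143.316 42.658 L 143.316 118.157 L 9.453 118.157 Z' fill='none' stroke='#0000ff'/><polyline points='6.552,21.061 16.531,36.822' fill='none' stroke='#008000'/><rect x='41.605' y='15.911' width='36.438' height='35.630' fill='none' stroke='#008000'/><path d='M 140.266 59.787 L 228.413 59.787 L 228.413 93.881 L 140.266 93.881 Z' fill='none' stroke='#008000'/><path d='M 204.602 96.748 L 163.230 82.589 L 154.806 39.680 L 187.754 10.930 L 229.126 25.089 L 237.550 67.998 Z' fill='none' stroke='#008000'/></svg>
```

G21
G90
G0 X9.453 Y157.841
M4 S190
G01 X143.316 Y157.841 F3915
G01 X143.316 Y82.342 F3915
G01 X9.453 Y82.342 F3915
G01 X9.453 Y157.841 F3915
M5
G0 X6.552 Y179.438
M4 S452
G01 X16.531 Y163.677 F1879
M5
G0 X41.605 Y184.588
M4 S452
G01 X78.043 Y184.588 F1879
G01 X78.043 Y148.958 F1879
G01 X41.605 Y148.958 F1879
G01 X41.605 Y184.588 F1879
M5
G0 X140.266 Y140.712
M4 S452
G01 X228.413 Y140.712 F1879
G01 X228.413 Y106.618 F1879
G01 X140.266 Y106.618 F1879
G01 X140.266 Y140.712 F1879
M5
G0 X204.602 Y103.751
M4 S452
G01 X163.230 Y117.910 F1879
G01 X154.806 Y160.819 F1879
G01 X187.754 Y189.569 F1879
G01 X229.126 Y175.410 F1879
G01 X237.550 Y132.501 F1879
G01 X204.602 Y103.751 F1879
M5
G0 X0.000 Y0.000

Since the viewBox matches the mm dimensions, user units are millimetres directly. The only transform is the Y-flip y_m = 200.499 − y_svg.

Shape 1 is a rectangle drawn with `<path>`. Its stroke #0000ff means engrave at S190, F3915. After flipping Y the toolpath is (9.453,157.841) → (143.316,157.841) → (143.316,82.342) → (9.453,82.342) → (9.453,157.841), returning to the start.

Shape 2 is a line segment drawn with `<polyline>`. Its stroke #008000 means score at S452, F1879. After flipping Y the toolpath is (6.552,179.438) → (16.531,163.677).

Shape 3 is a rectangle drawn with `<rect>`. Its stroke #008000 means score at S452, F1879. After flipping Y the toolpath is (41.605,184.588) → (78.043,184.588) → (78.043,148.958) → (41.605,148.958) → (41.605,184.588), returning to the start.

Shape 4 is a rectangle drawn with `<path>`. Its stroke #008000 means score at S452, F1879. After flipping Y the toolpath is (140.266,140.712) → (228.413,140.712) → (228.413,106.618) → (140.266,106.618) → (140.266,140.712), returning to the start.

Shape 5 is a regular polygon drawn with `<path>`. Its stroke #008000 means score at S452, F1879. After flipping Y the toolpath is (204.602,103.751) → (163.230,117.910) → (154.806,160.819) → (187.754,189.569) → (229.126,175.410) → (237.550,132.501) → (204.602,103.751), returning to the start.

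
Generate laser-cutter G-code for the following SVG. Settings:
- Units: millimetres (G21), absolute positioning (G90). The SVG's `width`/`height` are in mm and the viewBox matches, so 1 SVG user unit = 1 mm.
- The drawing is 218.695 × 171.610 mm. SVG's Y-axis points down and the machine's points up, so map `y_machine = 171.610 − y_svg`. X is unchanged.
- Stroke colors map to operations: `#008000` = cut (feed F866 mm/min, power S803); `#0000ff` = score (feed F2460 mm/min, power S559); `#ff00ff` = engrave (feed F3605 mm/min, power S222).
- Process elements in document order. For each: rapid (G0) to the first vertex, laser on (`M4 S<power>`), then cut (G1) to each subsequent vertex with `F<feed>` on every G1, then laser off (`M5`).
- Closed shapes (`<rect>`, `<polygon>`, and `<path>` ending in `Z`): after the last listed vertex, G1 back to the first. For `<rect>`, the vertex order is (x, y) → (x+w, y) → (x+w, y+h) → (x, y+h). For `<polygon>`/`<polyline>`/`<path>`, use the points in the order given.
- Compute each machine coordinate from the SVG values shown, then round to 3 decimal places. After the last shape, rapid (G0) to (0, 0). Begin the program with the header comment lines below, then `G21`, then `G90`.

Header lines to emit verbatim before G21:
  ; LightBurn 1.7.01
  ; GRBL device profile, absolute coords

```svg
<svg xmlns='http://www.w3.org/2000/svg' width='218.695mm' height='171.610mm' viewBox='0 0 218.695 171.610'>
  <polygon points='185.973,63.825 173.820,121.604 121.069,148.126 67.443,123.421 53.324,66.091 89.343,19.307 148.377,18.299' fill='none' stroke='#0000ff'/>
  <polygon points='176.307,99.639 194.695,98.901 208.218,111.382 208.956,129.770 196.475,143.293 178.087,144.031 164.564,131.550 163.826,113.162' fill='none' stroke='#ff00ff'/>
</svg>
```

viewBox `0 0 218.695 171.610` with mm width/height → 1 unit = 1 mm. Flip: y_m = 171.610 − y_svg.

**Shape 1** — `<polygon>` regular polygon, stroke `#0000ff` → score (S559, F2460). Machine vertices: (185.973,107.785) → (173.820,50.006) → (121.069,23.484) → (67.443,48.189) → (53.324,105.519) → (89.343,152.303) → (148.377,153.311) → (185.973,107.785). Closed: final G1 returns to the first vertex.

**Shape 2** — `<polygon>` regular polygon, stroke `#ff00ff` → engrave (S222, F3605). Machine vertices: (176.307,71.971) → (194.695,72.709) → (208.218,60.228) → (208.956,41.840) → (196.475,28.317) → (178.087,27.579) → (164.564,40.060) → (163.826,58.448) → (176.307,71.971). Closed: final G1 returns to the first vertex.

; LightBurn 1.7.01
; GRBL device profile, absolute coords
G21
G90
G0 X185.973 Y107.785
M4 S559
G1 X173.820 Y50.006 F2460
G1 X121.069 Y23.484 F2460
G1 X67.443 Y48.189 F2460
G1 X53.324 Y105.519 F2460
G1 X89.343 Y152.303 F2460
G1 X148.377 Y153.311 F2460
G1 X185.973 Y107.785 F2460
M5
G0 X176.307 Y71.971
M4 S222
G1 X194.695 Y72.709 F3605
G1 X208.218 Y60.228 F3605
G1 X208.956 Y41.840 F3605
G1 X196.475 Y28.317 F3605
G1 X178.087 Y27.579 F3605
G1 X164.564 Y40.060 F3605
G1 X163.826 Y58.448 F3605
G1 X176.307 Y71.971 F3605
M5
G0 X0.000 Y0.000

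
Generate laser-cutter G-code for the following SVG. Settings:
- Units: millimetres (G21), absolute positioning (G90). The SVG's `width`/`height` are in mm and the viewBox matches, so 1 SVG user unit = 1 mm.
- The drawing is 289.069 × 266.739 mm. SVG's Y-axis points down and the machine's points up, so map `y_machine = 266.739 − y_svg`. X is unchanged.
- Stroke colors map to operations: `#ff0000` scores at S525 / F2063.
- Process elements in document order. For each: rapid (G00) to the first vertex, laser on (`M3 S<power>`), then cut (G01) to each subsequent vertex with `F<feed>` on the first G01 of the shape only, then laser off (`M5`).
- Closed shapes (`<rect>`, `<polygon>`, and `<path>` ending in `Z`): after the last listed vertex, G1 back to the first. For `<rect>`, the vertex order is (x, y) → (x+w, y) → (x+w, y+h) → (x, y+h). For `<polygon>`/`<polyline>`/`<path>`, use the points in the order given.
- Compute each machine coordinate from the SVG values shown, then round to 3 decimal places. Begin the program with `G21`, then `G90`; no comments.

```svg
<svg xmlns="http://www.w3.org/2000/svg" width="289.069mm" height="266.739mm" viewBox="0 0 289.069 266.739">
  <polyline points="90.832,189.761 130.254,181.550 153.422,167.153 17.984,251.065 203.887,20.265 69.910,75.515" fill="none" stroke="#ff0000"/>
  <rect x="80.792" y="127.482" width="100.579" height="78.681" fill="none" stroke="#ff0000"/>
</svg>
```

G21
G90
G00 X90.832 Y76.978
M3 S525
G01 X130.254 Y85.189 F2063
G01 X153.422 Y99.586
G01 X17.984 Y15.674
G01 X203.887 Y246.474
G01 X69.910 Y191.224
M5
G00 X80.792 Y139.257
M3 S525
G01 X181.371 Y139.257 F2063
G01 X181.371 Y60.576
G01 X80.792 Y60.576
G01 X80.792 Y139.257
M5

viewBox `0 0 289.069 266.739` with mm width/height → 1 unit = 1 mm. Flip: y_m = 266.739 − y_svg.

**Shape 1** — `<polyline>` open polyline, stroke `#ff0000` → score (S525, F2063). Machine vertices: (90.832,76.978) → (130.254,85.189) → (153.422,99.586) → (17.984,15.674) → (203.887,246.474) → (69.910,191.224). Open path.

**Shape 2** — `<rect>` rectangle, stroke `#ff0000` → score (S525, F2063). Machine vertices: (80.792,139.257) → (181.371,139.257) → (181.371,60.576) → (80.792,60.576) → (80.792,139.257). Closed: final G1 returns to the first vertex.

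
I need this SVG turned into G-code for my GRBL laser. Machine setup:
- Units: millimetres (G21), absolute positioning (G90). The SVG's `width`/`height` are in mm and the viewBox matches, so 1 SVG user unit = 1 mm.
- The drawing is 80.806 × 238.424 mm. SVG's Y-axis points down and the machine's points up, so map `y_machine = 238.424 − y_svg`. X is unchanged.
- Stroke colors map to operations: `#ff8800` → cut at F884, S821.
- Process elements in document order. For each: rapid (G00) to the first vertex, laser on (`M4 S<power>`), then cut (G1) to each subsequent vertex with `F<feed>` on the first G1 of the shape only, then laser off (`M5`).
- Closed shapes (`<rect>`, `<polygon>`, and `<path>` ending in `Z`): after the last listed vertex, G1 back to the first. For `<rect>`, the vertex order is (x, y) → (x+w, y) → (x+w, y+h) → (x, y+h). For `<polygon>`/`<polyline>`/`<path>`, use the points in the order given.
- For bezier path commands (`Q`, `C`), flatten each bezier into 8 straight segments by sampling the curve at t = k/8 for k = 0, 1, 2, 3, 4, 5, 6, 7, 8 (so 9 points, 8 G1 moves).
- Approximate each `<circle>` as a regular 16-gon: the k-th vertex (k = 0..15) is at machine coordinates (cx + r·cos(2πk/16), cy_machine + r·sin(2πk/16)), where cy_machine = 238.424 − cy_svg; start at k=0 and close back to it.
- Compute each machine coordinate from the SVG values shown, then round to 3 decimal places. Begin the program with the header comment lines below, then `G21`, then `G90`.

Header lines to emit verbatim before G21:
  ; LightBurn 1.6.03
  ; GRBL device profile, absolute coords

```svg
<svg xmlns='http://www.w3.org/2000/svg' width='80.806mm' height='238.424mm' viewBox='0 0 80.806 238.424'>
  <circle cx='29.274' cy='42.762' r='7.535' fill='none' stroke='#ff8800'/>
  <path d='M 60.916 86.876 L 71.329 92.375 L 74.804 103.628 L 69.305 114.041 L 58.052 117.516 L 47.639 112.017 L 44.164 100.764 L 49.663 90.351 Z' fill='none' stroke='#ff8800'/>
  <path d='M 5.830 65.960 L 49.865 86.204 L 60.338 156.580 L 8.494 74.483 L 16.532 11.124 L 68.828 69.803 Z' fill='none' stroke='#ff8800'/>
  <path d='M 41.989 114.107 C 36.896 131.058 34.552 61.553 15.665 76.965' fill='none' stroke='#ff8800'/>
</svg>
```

; LightBurn 1.6.03
; GRBL device profile, absolute coords
G21
G90
G00 X36.809 Y195.662
M4 S821
G1 X36.235 Y198.546 F884
G1 X34.602 Y200.990
G1 X32.158 Y202.623
G1 X29.274 Y203.197
G1 X26.390 Y202.623
G1 X23.946 Y200.990
G1 X22.313 Y198.546
G1 X21.739 Y195.662
G1 X22.313 Y192.778
G1 X23.946 Y190.334
G1 X26.390 Y188.701
G1 X29.274 Y188.127
G1 X32.158 Y188.701
G1 X34.602 Y190.334
G1 X36.235 Y192.778
G1 X36.809 Y195.662
M5
G00 X60.916 Y151.548
M4 S821
G1 X71.329 Y146.049 F884
G1 X74.804 Y134.796
G1 X69.305 Y124.383
G1 X58.052 Y120.908
G1 X47.639 Y126.407
G1 X44.164 Y137.660
G1 X49.663 Y148.073
G1 X60.916 Y151.548
M5
G00 X5.830 Y172.464
M4 S821
G1 X49.865 Y152.220 F884
G1 X60.338 Y81.844
G1 X8.494 Y163.941
G1 X16.532 Y227.300
G1 X68.828 Y168.621
G1 X5.830 Y172.464
M5
G00 X41.989 Y124.317
M4 S821
G1 X40.170 Y121.678 F884
G1 X38.383 Y125.137
G1 X36.402 Y132.684
G1 X34.000 Y142.311
G1 X30.951 Y152.010
G1 X27.030 Y159.774
G1 X22.010 Y163.593
G1 X15.665 Y161.459
M5

viewBox `0 0 80.806 238.424` with mm width/height → 1 unit = 1 mm. Flip: y_m = 238.424 − y_svg.

**Shape 1** — `<circle>` circle, stroke `#ff8800` → cut (S821, F884). Machine vertices: (36.809,195.662) → (36.235,198.546) → (34.602,200.990) → (32.158,202.623) → (29.274,203.197) → (26.390,202.623) → (23.946,200.990) → (22.313,198.546) → (21.739,195.662) → (22.313,192.778) → (23.946,190.334) → (26.390,188.701) → (29.274,188.127) → (32.158,188.701) → (34.602,190.334) → (36.235,192.778) → (36.809,195.662). Closed: final G1 returns to the first vertex.

**Shape 2** — `<path>` regular polygon, stroke `#ff8800` → cut (S821, F884). Machine vertices: (60.916,151.548) → (71.329,146.049) → (74.804,134.796) → (69.305,124.383) → (58.052,120.908) → (47.639,126.407) → (44.164,137.660) → (49.663,148.073) → (60.916,151.548). Closed: final G1 returns to the first vertex.

**Shape 3** — `<path>` closed polygon, stroke `#ff8800` → cut (S821, F884). Machine vertices: (5.830,172.464) → (49.865,152.220) → (60.338,81.844) → (8.494,163.941) → (16.532,227.300) → (68.828,168.621) → (5.830,172.464). Closed: final G1 returns to the first vertex.

**Shape 4** — `<path>` cubic bezier, stroke `#ff8800` → cut (S821, F884). Control points (SVG): P0=(41.989,114.107), P1=(36.896,131.058), P2=(34.552,61.553), P3=(15.665,76.965); sampled at t=k/8. Machine vertices: (41.989,124.317) → (40.170,121.678) → (38.383,125.137) → (36.402,132.684) → (34.000,142.311) → (30.951,152.010) → (27.030,159.774) → (22.010,163.593) → (15.665,161.459). Open path.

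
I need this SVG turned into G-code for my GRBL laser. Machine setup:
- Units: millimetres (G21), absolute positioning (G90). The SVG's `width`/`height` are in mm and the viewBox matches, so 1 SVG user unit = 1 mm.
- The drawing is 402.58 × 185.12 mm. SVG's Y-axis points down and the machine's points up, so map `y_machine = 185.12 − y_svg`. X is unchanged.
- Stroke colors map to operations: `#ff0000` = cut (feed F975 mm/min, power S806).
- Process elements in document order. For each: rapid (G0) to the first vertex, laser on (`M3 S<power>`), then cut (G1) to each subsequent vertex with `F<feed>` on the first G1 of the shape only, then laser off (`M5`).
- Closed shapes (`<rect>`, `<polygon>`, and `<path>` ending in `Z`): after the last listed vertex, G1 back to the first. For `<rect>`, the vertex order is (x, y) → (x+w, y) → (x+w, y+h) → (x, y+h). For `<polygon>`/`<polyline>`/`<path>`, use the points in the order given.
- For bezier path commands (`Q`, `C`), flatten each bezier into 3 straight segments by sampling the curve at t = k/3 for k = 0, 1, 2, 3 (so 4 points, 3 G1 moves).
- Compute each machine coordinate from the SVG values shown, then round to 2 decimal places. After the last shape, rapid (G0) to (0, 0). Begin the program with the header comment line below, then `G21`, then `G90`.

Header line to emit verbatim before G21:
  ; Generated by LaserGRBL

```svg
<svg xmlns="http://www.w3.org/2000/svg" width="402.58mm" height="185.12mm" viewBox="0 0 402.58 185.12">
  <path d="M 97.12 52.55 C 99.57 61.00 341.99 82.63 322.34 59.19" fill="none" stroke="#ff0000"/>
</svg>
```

viewBox `0 0 402.58 185.12` with mm width/height → 1 unit = 1 mm. Flip: y_m = 185.12 − y_svg.

**Shape 1** — `<path>` cubic bezier, stroke `#ff0000` → cut (S806, F975). Control points (SVG): P0=(97.12,52.55), P1=(99.57,61.00), P2=(341.99,82.63), P3=(322.34,59.19); sampled at t=k/3. Machine vertices: (97.12,132.57) → (160.97,121.88) → (273.23,115.36) → (322.34,125.93). Open path.

; Generated by LaserGRBL
G21
G90
G0 X97.12 Y132.57
M3 S806
G1 X160.97 Y121.88 F975
G1 X273.23 Y115.36
G1 X322.34 Y125.93
M5
G0 X0.00 Y0.00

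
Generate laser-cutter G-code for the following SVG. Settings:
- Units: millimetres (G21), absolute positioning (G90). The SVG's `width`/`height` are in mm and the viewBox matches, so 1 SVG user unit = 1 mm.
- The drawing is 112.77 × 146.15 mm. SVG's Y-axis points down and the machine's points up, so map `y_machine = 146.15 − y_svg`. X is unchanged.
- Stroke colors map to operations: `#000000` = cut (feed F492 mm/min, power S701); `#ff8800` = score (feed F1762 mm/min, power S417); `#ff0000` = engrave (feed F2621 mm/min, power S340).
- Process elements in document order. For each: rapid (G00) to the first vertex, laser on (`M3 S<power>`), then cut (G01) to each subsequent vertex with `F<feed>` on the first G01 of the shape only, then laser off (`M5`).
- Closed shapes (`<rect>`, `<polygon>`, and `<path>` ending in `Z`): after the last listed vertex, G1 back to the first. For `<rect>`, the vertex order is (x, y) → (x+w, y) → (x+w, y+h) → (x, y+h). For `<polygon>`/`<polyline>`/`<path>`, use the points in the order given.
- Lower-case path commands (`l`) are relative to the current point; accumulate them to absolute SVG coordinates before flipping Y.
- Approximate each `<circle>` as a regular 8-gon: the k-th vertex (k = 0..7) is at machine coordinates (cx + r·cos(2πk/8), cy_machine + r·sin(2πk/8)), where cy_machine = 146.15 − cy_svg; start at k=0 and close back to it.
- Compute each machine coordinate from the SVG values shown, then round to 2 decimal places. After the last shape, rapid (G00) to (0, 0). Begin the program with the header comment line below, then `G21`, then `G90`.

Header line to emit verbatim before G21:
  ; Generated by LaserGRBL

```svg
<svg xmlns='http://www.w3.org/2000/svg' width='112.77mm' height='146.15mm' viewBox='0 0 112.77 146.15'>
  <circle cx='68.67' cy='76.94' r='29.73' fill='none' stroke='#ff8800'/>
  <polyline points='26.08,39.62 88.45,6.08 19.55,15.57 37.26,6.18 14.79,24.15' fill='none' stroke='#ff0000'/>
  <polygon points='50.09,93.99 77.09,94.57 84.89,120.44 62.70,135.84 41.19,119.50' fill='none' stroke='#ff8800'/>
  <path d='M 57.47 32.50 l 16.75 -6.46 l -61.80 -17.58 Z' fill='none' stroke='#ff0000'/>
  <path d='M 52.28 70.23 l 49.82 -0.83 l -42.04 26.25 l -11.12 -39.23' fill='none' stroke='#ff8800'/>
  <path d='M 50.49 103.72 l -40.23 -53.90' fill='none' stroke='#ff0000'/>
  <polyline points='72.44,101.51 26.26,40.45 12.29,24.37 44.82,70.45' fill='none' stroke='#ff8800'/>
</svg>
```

; Generated by LaserGRBL
G21
G90
G00 X98.40 Y69.21
M3 S417
G01 X89.69 Y90.23 F1762
G01 X68.67 Y98.94
G01 X47.65 Y90.23
G01 X38.94 Y69.21
G01 X47.65 Y48.19
G01 X68.67 Y39.48
G01 X89.69 Y48.19
G01 X98.40 Y69.21
M5
G00 X26.08 Y106.53
M3 S340
G01 X88.45 Y140.07 F2621
G01 X19.55 Y130.58
G01 X37.26 Y139.97
G01 X14.79 Y122.00
M5
G00 X50.09 Y52.16
M3 S417
G01 X77.09 Y51.58 F1762
G01 X84.89 Y25.71
G01 X62.70 Y10.31
G01 X41.19 Y26.65
G01 X50.09 Y52.16
M5
G00 X57.47 Y113.65
M3 S340
G01 X74.22 Y120.11 F2621
G01 X12.42 Y137.69
G01 X57.47 Y113.65
M5
G00 X52.28 Y75.92
M3 S417
G01 X102.10 Y76.75 F1762
G01 X60.06 Y50.50
G01 X48.94 Y89.73
M5
G00 X50.49 Y42.43
M3 S340
G01 X10.26 Y96.33 F2621
M5
G00 X72.44 Y44.64
M3 S417
G01 X26.26 Y105.70 F1762
G01 X12.29 Y121.78
G01 X44.82 Y75.70
M5
G00 X0.00 Y0.00

1 u = 1 mm; y_m = 146.15 − y.

[1] `<circle>` circle, #ff8800→score S417 F1762: (98.40,69.21) → (89.69,90.23) → (68.67,98.94) → (47.65,90.23) → (38.94,69.21) → (47.65,48.19) → (68.67,39.48) → (89.69,48.19) → (98.40,69.21) (closed)

[2] `<polyline>` open polyline, #ff0000→engrave S340 F2621: (26.08,106.53) → (88.45,140.07) → (19.55,130.58) → (37.26,139.97) → (14.79,122.00)

[3] `<polygon>` regular polygon, #ff8800→score S417 F1762: (50.09,52.16) → (77.09,51.58) → (84.89,25.71) → (62.70,10.31) → (41.19,26.65) → (50.09,52.16) (closed)

[4] `<path>` closed polygon, #ff0000→engrave S340 F2621: (57.47,113.65) → (74.22,120.11) → (12.42,137.69) → (57.47,113.65) (closed)

[5] `<path>` open polyline, #ff8800→score S417 F1762: (52.28,75.92) → (102.10,76.75) → (60.06,50.50) → (48.94,89.73)

[6] `<path>` line segment, #ff0000→engrave S340 F2621: (50.49,42.43) → (10.26,96.33)

[7] `<polyline>` open polyline, #ff8800→score S417 F1762: (72.44,44.64) → (26.26,105.70) → (12.29,121.78) → (44.82,75.70)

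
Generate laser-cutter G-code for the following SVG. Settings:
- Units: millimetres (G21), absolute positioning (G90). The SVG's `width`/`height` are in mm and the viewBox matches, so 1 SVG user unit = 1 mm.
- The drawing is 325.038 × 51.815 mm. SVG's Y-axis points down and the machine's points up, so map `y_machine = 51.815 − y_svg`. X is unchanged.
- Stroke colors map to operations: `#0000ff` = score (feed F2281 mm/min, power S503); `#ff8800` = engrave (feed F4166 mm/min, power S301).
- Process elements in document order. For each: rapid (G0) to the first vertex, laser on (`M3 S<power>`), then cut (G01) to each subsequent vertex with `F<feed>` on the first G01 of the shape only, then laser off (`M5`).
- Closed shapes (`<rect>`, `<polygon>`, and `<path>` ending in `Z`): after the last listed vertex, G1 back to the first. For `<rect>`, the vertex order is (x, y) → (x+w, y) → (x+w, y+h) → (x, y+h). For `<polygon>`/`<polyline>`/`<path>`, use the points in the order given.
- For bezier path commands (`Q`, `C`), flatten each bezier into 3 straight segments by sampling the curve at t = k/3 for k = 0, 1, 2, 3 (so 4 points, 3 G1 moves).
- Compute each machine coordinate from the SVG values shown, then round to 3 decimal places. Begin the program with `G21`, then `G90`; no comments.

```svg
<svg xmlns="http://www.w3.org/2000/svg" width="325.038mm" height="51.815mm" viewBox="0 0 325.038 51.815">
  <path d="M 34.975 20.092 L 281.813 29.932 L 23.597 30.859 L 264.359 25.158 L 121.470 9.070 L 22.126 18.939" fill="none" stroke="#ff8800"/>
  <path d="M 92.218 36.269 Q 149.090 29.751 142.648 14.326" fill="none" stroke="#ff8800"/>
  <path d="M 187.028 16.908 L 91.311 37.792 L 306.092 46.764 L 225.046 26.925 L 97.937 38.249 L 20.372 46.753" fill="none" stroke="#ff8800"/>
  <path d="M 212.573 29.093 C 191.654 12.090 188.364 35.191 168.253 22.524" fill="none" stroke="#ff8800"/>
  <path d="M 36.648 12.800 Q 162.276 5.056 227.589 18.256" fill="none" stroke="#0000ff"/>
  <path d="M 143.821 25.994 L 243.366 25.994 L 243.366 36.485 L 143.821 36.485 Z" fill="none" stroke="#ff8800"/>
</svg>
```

G21
G90
G0 X34.975 Y31.723
M3 S301
G01 X281.813 Y21.883 F4166
G01 X23.597 Y20.956
G01 X264.359 Y26.657
G01 X121.470 Y42.745
G01 X22.126 Y32.876
M5
G0 X92.218 Y15.546
M3 S301
G01 X123.098 Y20.881 F4166
G01 X139.908 Y28.195
G01 X142.648 Y37.489
M5
G0 X187.028 Y34.907
M3 S301
G01 X91.311 Y14.023 F4166
G01 X306.092 Y5.051
G01 X225.046 Y24.890
G01 X97.937 Y13.566
G01 X20.372 Y5.062
M5
G0 X212.573 Y22.722
M3 S301
G01 X196.254 Y29.167 F4166
G01 X184.033 Y25.737
G01 X168.253 Y29.291
M5
G0 X36.648 Y39.015
M3 S503
G01 X113.698 Y41.851 F2281
G01 X177.345 Y40.032
G01 X227.589 Y33.559
M5
G0 X143.821 Y25.821
M3 S301
G01 X243.366 Y25.821 F4166
G01 X243.366 Y15.330
G01 X143.821 Y15.330
G01 X143.821 Y25.821
M5

Since the viewBox matches the mm dimensions, user units are millimetres directly. The only transform is the Y-flip y_m = 51.815 − y_svg.

Shape 1 is a open polyline drawn with `<path>`. Its stroke #ff8800 means engrave at S301, F4166. After flipping Y the toolpath is (34.975,31.723) → (281.813,21.883) → (23.597,20.956) → (264.359,26.657) → (121.470,42.745) → (22.126,32.876).

Shape 2 is a quadratic bezier drawn with `<path>`. Its stroke #ff8800 means engrave at S301, F4166. After flipping Y the toolpath is (92.218,15.546) → (123.098,20.881) → (139.908,28.195) → (142.648,37.489).

Shape 3 is a open polyline drawn with `<path>`. Its stroke #ff8800 means engrave at S301, F4166. After flipping Y the toolpath is (187.028,34.907) → (91.311,14.023) → (306.092,5.051) → (225.046,24.890) → (97.937,13.566) → (20.372,5.062).

Shape 4 is a cubic bezier drawn with `<path>`. Its stroke #ff8800 means engrave at S301, F4166. After flipping Y the toolpath is (212.573,22.722) → (196.254,29.167) → (184.033,25.737) → (168.253,29.291).

Shape 5 is a quadratic bezier drawn with `<path>`. Its stroke #0000ff means score at S503, F2281. After flipping Y the toolpath is (36.648,39.015) → (113.698,41.851) → (177.345,40.032) → (227.589,33.559).

Shape 6 is a rectangle drawn with `<path>`. Its stroke #ff8800 means engrave at S301, F4166. After flipping Y the toolpath is (143.821,25.821) → (243.366,25.821) → (243.366,15.330) → (143.821,15.330) → (143.821,25.821), returning to the start.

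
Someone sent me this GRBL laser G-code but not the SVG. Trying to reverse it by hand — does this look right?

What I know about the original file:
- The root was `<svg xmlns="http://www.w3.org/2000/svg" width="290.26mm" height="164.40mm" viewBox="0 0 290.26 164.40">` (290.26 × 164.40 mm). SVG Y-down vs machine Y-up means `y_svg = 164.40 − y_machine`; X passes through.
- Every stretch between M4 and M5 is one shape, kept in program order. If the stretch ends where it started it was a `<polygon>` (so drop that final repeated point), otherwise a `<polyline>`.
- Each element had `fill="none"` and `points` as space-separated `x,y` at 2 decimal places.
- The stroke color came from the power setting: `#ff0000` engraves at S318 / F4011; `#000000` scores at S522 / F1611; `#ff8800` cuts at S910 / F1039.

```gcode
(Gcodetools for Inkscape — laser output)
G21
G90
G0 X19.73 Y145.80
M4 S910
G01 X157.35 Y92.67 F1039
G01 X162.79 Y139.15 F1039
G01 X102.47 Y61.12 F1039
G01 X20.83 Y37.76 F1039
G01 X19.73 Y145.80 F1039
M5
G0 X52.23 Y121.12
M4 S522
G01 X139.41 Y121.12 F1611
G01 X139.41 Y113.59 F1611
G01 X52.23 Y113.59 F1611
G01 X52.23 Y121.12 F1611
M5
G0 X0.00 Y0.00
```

<svg xmlns="http://www.w3.org/2000/svg" width="290.26mm" height="164.40mm" viewBox="0 0 290.26 164.40">
  <polygon points="19.73,18.60 157.35,71.73 162.79,25.25 102.47,103.28 20.83,126.64" fill="none" stroke="#ff8800"/>
  <polygon points="52.23,43.28 139.41,43.28 139.41,50.81 52.23,50.81" fill="none" stroke="#000000"/>
</svg>

y_svg = 164.40 − y_m.

[1] S910→`#ff8800` (cut); closed run; points: 19.73,18.60 157.35,71.73 162.79,25.25 102.47,103.28 20.83,126.64

[2] S522→`#000000` (score); closed run; points: 52.23,43.28 139.41,43.28 139.41,50.81 52.23,50.81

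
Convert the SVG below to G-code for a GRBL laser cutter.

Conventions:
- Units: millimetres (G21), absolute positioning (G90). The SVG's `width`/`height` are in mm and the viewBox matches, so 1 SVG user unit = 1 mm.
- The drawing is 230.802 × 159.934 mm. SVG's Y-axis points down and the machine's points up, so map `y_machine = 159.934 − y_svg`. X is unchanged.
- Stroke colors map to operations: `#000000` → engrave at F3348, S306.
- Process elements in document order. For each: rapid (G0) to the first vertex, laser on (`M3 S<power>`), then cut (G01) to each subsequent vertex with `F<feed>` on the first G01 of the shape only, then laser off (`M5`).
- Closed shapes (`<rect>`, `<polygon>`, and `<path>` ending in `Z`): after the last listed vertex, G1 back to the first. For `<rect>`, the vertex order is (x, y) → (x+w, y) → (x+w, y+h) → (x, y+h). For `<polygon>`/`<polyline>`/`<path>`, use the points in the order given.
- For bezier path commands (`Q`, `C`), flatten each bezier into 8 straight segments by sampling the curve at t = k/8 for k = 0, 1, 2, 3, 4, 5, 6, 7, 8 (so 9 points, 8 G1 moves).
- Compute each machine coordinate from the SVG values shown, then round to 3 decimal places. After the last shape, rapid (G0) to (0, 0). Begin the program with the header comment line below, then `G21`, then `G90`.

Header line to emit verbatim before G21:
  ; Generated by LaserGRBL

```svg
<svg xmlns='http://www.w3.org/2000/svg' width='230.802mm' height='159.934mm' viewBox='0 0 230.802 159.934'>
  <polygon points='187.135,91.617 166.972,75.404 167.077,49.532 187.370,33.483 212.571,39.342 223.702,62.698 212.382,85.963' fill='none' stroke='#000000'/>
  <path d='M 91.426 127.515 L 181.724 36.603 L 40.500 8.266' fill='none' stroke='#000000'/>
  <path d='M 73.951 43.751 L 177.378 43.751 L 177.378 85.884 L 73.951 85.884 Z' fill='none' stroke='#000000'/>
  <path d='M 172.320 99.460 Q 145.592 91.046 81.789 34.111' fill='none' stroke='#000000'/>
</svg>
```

; Generated by LaserGRBL
G21
G90
G0 X187.135 Y68.317
M3 S306
G01 X166.972 Y84.530 F3348
G01 X167.077 Y110.402
G01 X187.370 Y126.451
G01 X212.571 Y120.592
G01 X223.702 Y97.236
G01 X212.382 Y73.971
G01 X187.135 Y68.317
M5
G0 X91.426 Y32.419
M3 S306
G01 X181.724 Y123.331 F3348
G01 X40.500 Y151.668
M5
G0 X73.951 Y116.183
M3 S306
G01 X177.378 Y116.183 F3348
G01 X177.378 Y74.050
G01 X73.951 Y74.050
G01 X73.951 Y116.183
M5
G0 X172.320 Y60.474
M3 S306
G01 X165.059 Y63.336 F3348
G01 X156.639 Y67.714
G01 X147.060 Y73.608
G01 X136.323 Y81.018
G01 X124.428 Y89.945
G01 X111.373 Y100.388
G01 X97.160 Y112.347
G01 X81.789 Y125.823
M5
G0 X0.000 Y0.000

1 u = 1 mm; y_m = 159.934 − y.

[1] `<polygon>` regular polygon, #000000→engrave S306 F3348: (187.135,68.317) → (166.972,84.530) → (167.077,110.402) → (187.370,126.451) → (212.571,120.592) → (223.702,97.236) → (212.382,73.971) → (187.135,68.317) (closed)

[2] `<path>` open polyline, #000000→engrave S306 F3348: (91.426,32.419) → (181.724,123.331) → (40.500,151.668)

[3] `<path>` rectangle, #000000→engrave S306 F3348: (73.951,116.183) → (177.378,116.183) → (177.378,74.050) → (73.951,74.050) → (73.951,116.183) (closed)

[4] `<path>` quadratic bezier, #000000→engrave S306 F3348: (172.320,60.474) → (165.059,63.336) → (156.639,67.714) → (147.060,73.608) → (136.323,81.018) → (124.428,89.945) → (111.373,100.388) → (97.160,112.347) → (81.789,125.823)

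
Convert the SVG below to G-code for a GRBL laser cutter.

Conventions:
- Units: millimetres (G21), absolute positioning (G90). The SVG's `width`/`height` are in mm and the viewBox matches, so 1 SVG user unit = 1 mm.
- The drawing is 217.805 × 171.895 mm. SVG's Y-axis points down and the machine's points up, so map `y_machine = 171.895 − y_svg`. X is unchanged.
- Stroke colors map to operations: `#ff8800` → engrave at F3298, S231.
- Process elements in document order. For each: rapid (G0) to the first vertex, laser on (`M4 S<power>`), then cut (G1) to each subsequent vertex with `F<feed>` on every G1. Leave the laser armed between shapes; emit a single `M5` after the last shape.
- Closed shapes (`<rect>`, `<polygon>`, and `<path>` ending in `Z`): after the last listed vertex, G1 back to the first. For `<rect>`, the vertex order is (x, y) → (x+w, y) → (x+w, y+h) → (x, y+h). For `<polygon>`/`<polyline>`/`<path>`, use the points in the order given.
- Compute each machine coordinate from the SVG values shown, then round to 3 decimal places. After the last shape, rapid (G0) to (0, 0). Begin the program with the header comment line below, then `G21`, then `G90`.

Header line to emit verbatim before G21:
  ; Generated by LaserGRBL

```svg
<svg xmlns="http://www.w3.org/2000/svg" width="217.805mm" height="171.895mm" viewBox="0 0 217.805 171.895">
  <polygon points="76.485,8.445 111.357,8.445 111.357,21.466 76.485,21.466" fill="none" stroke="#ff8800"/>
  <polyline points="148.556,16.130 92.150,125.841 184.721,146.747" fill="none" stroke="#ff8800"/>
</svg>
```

; Generated by LaserGRBL
G21
G90
G0 X76.485 Y163.450
M4 S231
G1 X111.357 Y163.450 F3298
G1 X111.357 Y150.429 F3298
G1 X76.485 Y150.429 F3298
G1 X76.485 Y163.450 F3298
G0 X148.556 Y155.765
M4 S231
G1 X92.150 Y46.054 F3298
G1 X184.721 Y25.148 F3298
M5
G0 X0.000 Y0.000

1 u = 1 mm; y_m = 171.895 − y.

[1] `<polygon>` rectangle, #ff8800→engrave S231 F3298: (76.485,163.450) → (111.357,163.450) → (111.357,150.429) → (76.485,150.429) → (76.485,163.450) (closed)

[2] `<polyline>` open polyline, #ff8800→engrave S231 F3298: (148.556,155.765) → (92.150,46.054) → (184.721,25.148)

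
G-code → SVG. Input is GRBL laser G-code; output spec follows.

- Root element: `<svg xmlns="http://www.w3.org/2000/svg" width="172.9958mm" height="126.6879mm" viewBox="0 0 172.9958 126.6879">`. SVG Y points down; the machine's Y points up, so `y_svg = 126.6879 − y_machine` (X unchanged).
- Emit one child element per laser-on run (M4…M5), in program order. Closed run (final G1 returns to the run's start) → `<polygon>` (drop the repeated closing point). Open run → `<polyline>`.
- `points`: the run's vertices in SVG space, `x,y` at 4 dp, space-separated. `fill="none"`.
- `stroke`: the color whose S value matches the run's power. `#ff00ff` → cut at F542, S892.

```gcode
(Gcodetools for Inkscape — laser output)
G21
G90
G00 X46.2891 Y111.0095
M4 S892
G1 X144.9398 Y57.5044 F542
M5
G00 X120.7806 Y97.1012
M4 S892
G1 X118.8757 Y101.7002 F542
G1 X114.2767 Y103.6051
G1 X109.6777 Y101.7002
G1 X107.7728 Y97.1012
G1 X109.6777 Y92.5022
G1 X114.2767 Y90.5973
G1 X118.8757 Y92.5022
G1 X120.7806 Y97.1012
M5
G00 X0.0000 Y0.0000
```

<svg xmlns="http://www.w3.org/2000/svg" width="172.9958mm" height="126.6879mm" viewBox="0 0 172.9958 126.6879">
  <polyline points="46.2891,15.6784 144.9398,69.1835" fill="none" stroke="#ff00ff"/>
  <polygon points="120.7806,29.5867 118.8757,24.9877 114.2767,23.0828 109.6777,24.9877 107.7728,29.5867 109.6777,34.1857 114.2767,36.0906 118.8757,34.1857" fill="none" stroke="#ff00ff"/>
</svg>

Each laser-on run becomes one SVG element. Flip Y back into SVG space with y_svg = 126.6879 − y_machine. Every run uses S892, so all elements get stroke `#ff00ff` (cut).

Run 1: The run is open, so emit a `<polyline>` with points (Y-flipped): 46.2891,15.6784 144.9398,69.1835.

Run 2: The run returns to its start, so emit a `<polygon>` with points (Y-flipped): 120.7806,29.5867 118.8757,24.9877 114.2767,23.0828 109.6777,24.9877 107.7728,29.5867 109.6777,34.1857 114.2767,36.0906 118.8757,34.1857.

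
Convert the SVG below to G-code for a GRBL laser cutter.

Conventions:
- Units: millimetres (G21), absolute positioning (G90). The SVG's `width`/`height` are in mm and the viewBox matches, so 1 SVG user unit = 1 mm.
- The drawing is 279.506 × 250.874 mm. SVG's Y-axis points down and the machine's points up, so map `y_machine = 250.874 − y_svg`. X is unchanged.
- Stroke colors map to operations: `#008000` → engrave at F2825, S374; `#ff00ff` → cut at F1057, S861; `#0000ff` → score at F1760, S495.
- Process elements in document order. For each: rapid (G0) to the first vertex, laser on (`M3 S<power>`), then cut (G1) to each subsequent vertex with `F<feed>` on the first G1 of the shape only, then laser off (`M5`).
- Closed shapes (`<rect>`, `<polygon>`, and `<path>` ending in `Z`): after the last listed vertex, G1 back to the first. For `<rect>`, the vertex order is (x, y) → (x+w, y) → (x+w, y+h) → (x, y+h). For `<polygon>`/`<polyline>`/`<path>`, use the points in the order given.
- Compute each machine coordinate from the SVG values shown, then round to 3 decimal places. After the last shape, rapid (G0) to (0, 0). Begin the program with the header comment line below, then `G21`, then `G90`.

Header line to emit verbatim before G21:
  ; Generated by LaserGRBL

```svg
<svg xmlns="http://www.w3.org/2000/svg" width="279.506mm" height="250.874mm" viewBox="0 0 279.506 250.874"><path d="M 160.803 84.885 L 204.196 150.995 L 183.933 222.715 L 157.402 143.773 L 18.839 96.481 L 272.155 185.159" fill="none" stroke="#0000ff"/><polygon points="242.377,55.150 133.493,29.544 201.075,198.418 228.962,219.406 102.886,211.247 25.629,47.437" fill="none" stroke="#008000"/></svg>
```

viewBox `0 0 279.506 250.874` with mm width/height → 1 unit = 1 mm. Flip: y_m = 250.874 − y_svg.

**Shape 1** — `<path>` open polyline, stroke `#0000ff` → score (S495, F1760). Machine vertices: (160.803,165.989) → (204.196,99.879) → (183.933,28.159) → (157.402,107.101) → (18.839,154.393) → (272.155,65.715). Open path.

**Shape 2** — `<polygon>` closed polygon, stroke `#008000` → engrave (S374, F2825). Machine vertices: (242.377,195.724) → (133.493,221.330) → (201.075,52.456) → (228.962,31.468) → (102.886,39.627) → (25.629,203.437) → (242.377,195.724). Closed: final G1 returns to the first vertex.

; Generated by LaserGRBL
G21
G90
G0 X160.803 Y165.989
M3 S495
G1 X204.196 Y99.879 F1760
G1 X183.933 Y28.159
G1 X157.402 Y107.101
G1 X18.839 Y154.393
G1 X272.155 Y65.715
M5
G0 X242.377 Y195.724
M3 S374
G1 X133.493 Y221.330 F2825
G1 X201.075 Y52.456
G1 X228.962 Y31.468
G1 X102.886 Y39.627
G1 X25.629 Y203.437
G1 X242.377 Y195.724
M5
G0 X0.000 Y0.000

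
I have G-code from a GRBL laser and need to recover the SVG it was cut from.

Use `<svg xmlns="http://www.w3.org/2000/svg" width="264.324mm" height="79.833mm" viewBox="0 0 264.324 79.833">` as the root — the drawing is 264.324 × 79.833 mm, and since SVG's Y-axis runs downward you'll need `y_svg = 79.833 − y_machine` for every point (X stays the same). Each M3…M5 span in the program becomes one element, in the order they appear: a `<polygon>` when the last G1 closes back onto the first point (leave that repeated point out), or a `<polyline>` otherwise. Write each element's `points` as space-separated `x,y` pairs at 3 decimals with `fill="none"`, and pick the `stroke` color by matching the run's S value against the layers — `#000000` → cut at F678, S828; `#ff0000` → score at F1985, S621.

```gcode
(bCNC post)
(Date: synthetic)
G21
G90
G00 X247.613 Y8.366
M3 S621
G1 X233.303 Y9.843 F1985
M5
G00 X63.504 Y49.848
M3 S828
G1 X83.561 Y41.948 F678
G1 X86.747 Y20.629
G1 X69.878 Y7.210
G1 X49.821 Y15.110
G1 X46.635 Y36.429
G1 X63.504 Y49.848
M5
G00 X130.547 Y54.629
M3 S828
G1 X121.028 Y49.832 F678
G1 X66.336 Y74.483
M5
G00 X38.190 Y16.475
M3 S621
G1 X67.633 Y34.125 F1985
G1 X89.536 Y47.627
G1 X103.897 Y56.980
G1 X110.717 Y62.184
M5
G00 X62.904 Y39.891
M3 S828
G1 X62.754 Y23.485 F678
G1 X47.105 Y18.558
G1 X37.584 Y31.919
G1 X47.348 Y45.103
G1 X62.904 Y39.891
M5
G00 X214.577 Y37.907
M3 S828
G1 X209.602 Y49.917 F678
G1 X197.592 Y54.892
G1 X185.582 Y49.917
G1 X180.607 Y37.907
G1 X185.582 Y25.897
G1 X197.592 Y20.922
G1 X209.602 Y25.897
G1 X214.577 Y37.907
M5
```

Machine Y-up, SVG Y-down with viewBox height 79.833, so y_svg = 79.833 − y_machine; X carries over.

Run 1: power S621 maps to stroke `#ff0000` (score). The run is open, so emit a `<polyline>` with points (Y-flipped): 247.613,71.467 233.303,69.990.

Run 2: S828 ⇒ cut layer `#000000`. The run returns to its start, so emit a `<polygon>` with points (Y-flipped): 63.504,29.985 83.561,37.885 86.747,59.204 69.878,72.623 49.821,64.723 46.635,43.404.

Run 3: S828 ⇒ cut layer `#000000`. The run is open, so emit a `<polyline>` with points (Y-flipped): 130.547,25.204 121.028,30.001 66.336,5.350.

Run 4: power S621 maps to stroke `#ff0000` (score). The run is open, so emit a `<polyline>` with points (Y-flipped): 38.190,63.358 67.633,45.708 89.536,32.206 103.897,22.853 110.717,17.649.

Run 5: the run's S828 means `#000000` (cut). The run returns to its start, so emit a `<polygon>` with points (Y-flipped): 62.904,39.942 62.754,56.348 47.105,61.275 37.584,47.914 47.348,34.730.

Run 6: S828 ⇒ cut layer `#000000`. The run returns to its start, so emit a `<polygon>` with points (Y-flipped): 214.577,41.926 209.602,29.916 197.592,24.941 185.582,29.916 180.607,41.926 185.582,53.936 197.592,58.911 209.602,53.936.

<svg xmlns="http://www.w3.org/2000/svg" width="264.324mm" height="79.833mm" viewBox="0 0 264.324 79.833">
  <polyline points="247.613,71.467 233.303,69.990" fill="none" stroke="#ff0000"/>
  <polygon points="63.504,29.985 83.561,37.885 86.747,59.204 69.878,72.623 49.821,64.723 46.635,43.404" fill="none" stroke="#000000"/>
  <polyline points="130.547,25.204 121.028,30.001 66.336,5.350" fill="none" stroke="#000000"/>
  <polyline points="38.190,63.358 67.633,45.708 89.536,32.206 103.897,22.853 110.717,17.649" fill="none" stroke="#ff0000"/>
  <polygon points="62.904,39.942 62.754,56.348 47.105,61.275 37.584,47.914 47.348,34.730" fill="none" stroke="#000000"/>
  <polygon points="214.577,41.926 209.602,29.916 197.592,24.941 185.582,29.916 180.607,41.926 185.582,53.936 197.592,58.911 209.602,53.936" fill="none" stroke="#000000"/>
</svg>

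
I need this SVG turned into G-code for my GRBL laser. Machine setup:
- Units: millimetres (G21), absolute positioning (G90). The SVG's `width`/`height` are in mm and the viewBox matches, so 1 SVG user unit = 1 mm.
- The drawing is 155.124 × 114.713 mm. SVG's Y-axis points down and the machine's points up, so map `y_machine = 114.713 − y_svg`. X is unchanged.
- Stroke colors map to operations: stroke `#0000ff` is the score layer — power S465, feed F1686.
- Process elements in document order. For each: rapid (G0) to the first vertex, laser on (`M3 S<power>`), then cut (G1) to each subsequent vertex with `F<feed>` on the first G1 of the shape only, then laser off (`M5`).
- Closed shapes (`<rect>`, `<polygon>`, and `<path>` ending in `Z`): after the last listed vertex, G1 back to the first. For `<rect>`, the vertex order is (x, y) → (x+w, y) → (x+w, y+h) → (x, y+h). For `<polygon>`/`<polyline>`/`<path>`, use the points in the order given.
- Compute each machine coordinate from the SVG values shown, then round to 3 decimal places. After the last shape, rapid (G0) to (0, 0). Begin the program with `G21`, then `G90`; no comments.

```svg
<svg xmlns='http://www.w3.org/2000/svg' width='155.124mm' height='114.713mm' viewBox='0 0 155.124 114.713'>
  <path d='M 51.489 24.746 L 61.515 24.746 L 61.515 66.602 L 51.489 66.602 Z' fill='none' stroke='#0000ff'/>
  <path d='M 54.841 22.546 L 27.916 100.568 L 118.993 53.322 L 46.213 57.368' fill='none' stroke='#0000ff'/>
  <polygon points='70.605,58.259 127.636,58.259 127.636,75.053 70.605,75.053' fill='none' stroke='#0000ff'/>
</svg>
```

G21
G90
G0 X51.489 Y89.967
M3 S465
G1 X61.515 Y89.967 F1686
G1 X61.515 Y48.111
G1 X51.489 Y48.111
G1 X51.489 Y89.967
M5
G0 X54.841 Y92.167
M3 S465
G1 X27.916 Y14.145 F1686
G1 X118.993 Y61.391
G1 X46.213 Y57.345
M5
G0 X70.605 Y56.454
M3 S465
G1 X127.636 Y56.454 F1686
G1 X127.636 Y39.660
G1 X70.605 Y39.660
G1 X70.605 Y56.454
M5
G0 X0.000 Y0.000

1 u = 1 mm; y_m = 114.713 − y.

[1] `<path>` rectangle, #0000ff→score S465 F1686: (51.489,89.967) → (61.515,89.967) → (61.515,48.111) → (51.489,48.111) → (51.489,89.967) (closed)

[2] `<path>` open polyline, #0000ff→score S465 F1686: (54.841,92.167) → (27.916,14.145) → (118.993,61.391) → (46.213,57.345)

[3] `<polygon>` rectangle, #0000ff→score S465 F1686: (70.605,56.454) → (127.636,56.454) → (127.636,39.660) → (70.605,39.660) → (70.605,56.454) (closed)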